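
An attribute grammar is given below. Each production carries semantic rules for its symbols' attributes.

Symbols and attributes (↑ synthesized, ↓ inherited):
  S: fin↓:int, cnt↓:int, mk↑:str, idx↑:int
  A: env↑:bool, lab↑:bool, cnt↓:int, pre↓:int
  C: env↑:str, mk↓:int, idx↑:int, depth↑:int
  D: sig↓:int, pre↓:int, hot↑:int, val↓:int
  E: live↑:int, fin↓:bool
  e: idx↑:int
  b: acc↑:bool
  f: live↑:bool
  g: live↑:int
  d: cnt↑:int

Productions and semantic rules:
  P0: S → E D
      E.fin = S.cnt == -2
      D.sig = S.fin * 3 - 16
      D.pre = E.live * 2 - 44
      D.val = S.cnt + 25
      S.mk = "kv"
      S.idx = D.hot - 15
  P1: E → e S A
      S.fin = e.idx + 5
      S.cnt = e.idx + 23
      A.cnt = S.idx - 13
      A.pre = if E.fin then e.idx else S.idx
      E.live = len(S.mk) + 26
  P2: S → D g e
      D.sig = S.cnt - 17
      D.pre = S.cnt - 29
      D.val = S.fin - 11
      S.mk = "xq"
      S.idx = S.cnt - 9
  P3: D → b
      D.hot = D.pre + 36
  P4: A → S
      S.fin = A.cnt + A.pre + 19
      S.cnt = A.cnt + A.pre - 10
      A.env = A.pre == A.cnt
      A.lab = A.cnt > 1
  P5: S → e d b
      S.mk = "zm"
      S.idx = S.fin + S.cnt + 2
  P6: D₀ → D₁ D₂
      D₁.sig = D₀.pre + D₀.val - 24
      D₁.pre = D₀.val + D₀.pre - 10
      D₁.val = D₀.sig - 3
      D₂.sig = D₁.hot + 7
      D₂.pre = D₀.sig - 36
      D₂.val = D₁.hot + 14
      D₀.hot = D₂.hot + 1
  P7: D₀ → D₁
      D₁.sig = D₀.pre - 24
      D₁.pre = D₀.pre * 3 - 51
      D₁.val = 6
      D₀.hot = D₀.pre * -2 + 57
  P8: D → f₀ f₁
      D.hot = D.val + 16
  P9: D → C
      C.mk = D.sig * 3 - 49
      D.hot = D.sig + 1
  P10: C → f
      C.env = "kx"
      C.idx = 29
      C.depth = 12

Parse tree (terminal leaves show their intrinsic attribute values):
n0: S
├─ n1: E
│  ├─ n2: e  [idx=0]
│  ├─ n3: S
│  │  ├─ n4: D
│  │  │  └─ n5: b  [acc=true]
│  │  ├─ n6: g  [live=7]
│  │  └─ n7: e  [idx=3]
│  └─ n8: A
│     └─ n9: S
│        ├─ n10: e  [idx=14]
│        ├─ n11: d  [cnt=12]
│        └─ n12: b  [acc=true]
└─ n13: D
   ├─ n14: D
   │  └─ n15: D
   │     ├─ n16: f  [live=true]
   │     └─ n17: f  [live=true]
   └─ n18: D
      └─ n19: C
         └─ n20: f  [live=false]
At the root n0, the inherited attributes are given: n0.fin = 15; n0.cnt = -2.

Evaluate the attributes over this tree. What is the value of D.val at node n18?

21

1. n0.fin = 15  [given at root]
2. n0.cnt = -2  [given at root]
3. n1.fin = true  [S.cnt == -2]
4. n2.idx = 0  [terminal]
5. n3.fin = 5  [e.idx + 5]
6. n3.cnt = 23  [e.idx + 23]
7. n4.sig = 6  [S.cnt - 17]
8. n4.pre = -6  [S.cnt - 29]
9. n4.val = -6  [S.fin - 11]
10. n5.acc = true  [terminal]
11. n4.hot = 30  [D.pre + 36]
12. n6.live = 7  [terminal]
13. n7.idx = 3  [terminal]
14. n3.mk = "xq"  ["xq"]
15. n3.idx = 14  [S.cnt - 9]
16. n8.cnt = 1  [S.idx - 13]
17. n8.pre = 0  [if E.fin then e.idx else S.idx]
18. n9.fin = 20  [A.cnt + A.pre + 19]
19. n9.cnt = -9  [A.cnt + A.pre - 10]
20. n10.idx = 14  [terminal]
21. n11.cnt = 12  [terminal]
22. n12.acc = true  [terminal]
23. n9.mk = "zm"  ["zm"]
24. n9.idx = 13  [S.fin + S.cnt + 2]
25. n8.env = false  [A.pre == A.cnt]
26. n8.lab = false  [A.cnt > 1]
27. n1.live = 28  [len(S.mk) + 26]
28. n13.sig = 29  [S.fin * 3 - 16]
29. n13.pre = 12  [E.live * 2 - 44]
30. n13.val = 23  [S.cnt + 25]
31. n14.sig = 11  [D₀.pre + D₀.val - 24]
32. n14.pre = 25  [D₀.val + D₀.pre - 10]
33. n14.val = 26  [D₀.sig - 3]
34. n15.sig = 1  [D₀.pre - 24]
35. n15.pre = 24  [D₀.pre * 3 - 51]
36. n15.val = 6  [6]
37. n16.live = true  [terminal]
38. n17.live = true  [terminal]
39. n15.hot = 22  [D.val + 16]
40. n14.hot = 7  [D₀.pre * -2 + 57]
41. n18.sig = 14  [D₁.hot + 7]
42. n18.pre = -7  [D₀.sig - 36]
43. n18.val = 21  [D₁.hot + 14]
44. n19.mk = -7  [D.sig * 3 - 49]
45. n20.live = false  [terminal]
46. n19.env = "kx"  ["kx"]
47. n19.idx = 29  [29]
48. n19.depth = 12  [12]
49. n18.hot = 15  [D.sig + 1]
50. n13.hot = 16  [D₂.hot + 1]
51. n0.mk = "kv"  ["kv"]
52. n0.idx = 1  [D.hot - 15]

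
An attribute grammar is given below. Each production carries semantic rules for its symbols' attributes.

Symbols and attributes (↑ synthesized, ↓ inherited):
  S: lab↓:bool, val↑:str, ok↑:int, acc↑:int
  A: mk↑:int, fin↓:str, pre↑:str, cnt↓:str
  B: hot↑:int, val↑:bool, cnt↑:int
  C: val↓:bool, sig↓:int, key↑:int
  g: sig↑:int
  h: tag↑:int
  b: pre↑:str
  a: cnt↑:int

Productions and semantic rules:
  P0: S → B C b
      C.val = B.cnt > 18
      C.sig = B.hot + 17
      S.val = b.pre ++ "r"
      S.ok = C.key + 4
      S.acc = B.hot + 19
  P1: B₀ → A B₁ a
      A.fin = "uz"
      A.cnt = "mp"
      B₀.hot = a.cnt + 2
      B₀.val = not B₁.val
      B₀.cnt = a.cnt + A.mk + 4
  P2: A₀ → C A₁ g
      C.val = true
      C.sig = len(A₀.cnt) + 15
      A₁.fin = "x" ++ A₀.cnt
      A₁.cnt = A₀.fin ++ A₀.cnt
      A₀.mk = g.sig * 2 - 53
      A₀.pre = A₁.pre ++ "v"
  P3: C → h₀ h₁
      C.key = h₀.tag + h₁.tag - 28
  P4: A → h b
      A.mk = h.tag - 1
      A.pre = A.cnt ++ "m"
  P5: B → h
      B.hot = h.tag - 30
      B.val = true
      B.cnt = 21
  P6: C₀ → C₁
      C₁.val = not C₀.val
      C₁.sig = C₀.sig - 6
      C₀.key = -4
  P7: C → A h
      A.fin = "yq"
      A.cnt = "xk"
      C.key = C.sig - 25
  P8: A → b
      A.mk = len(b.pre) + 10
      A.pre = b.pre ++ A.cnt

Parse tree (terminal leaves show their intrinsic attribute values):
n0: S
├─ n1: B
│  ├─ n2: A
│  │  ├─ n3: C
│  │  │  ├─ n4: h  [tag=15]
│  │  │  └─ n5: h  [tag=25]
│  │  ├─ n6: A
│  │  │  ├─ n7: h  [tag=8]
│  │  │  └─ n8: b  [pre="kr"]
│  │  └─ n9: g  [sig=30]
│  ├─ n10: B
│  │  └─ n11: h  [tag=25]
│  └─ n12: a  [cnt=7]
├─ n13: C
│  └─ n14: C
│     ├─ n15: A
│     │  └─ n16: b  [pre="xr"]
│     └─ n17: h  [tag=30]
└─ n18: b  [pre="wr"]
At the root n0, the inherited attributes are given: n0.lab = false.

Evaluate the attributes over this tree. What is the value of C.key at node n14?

1. n0.lab = false  [given at root]
2. n2.fin = "uz"  ["uz"]
3. n2.cnt = "mp"  ["mp"]
4. n3.val = true  [true]
5. n3.sig = 17  [len(A₀.cnt) + 15]
6. n4.tag = 15  [terminal]
7. n5.tag = 25  [terminal]
8. n3.key = 12  [h₀.tag + h₁.tag - 28]
9. n6.fin = "xmp"  ["x" ++ A₀.cnt]
10. n6.cnt = "uzmp"  [A₀.fin ++ A₀.cnt]
11. n7.tag = 8  [terminal]
12. n8.pre = "kr"  [terminal]
13. n6.mk = 7  [h.tag - 1]
14. n6.pre = "uzmpm"  [A.cnt ++ "m"]
15. n9.sig = 30  [terminal]
16. n2.mk = 7  [g.sig * 2 - 53]
17. n2.pre = "uzmpmv"  [A₁.pre ++ "v"]
18. n11.tag = 25  [terminal]
19. n10.hot = -5  [h.tag - 30]
20. n10.val = true  [true]
21. n10.cnt = 21  [21]
22. n12.cnt = 7  [terminal]
23. n1.hot = 9  [a.cnt + 2]
24. n1.val = false  [not B₁.val]
25. n1.cnt = 18  [a.cnt + A.mk + 4]
26. n13.val = false  [B.cnt > 18]
27. n13.sig = 26  [B.hot + 17]
28. n14.val = true  [not C₀.val]
29. n14.sig = 20  [C₀.sig - 6]
30. n15.fin = "yq"  ["yq"]
31. n15.cnt = "xk"  ["xk"]
32. n16.pre = "xr"  [terminal]
33. n15.mk = 12  [len(b.pre) + 10]
34. n15.pre = "xrxk"  [b.pre ++ A.cnt]
35. n17.tag = 30  [terminal]
36. n14.key = -5  [C.sig - 25]
37. n13.key = -4  [-4]
38. n18.pre = "wr"  [terminal]
39. n0.val = "wrr"  [b.pre ++ "r"]
40. n0.ok = 0  [C.key + 4]
41. n0.acc = 28  [B.hot + 19]

-5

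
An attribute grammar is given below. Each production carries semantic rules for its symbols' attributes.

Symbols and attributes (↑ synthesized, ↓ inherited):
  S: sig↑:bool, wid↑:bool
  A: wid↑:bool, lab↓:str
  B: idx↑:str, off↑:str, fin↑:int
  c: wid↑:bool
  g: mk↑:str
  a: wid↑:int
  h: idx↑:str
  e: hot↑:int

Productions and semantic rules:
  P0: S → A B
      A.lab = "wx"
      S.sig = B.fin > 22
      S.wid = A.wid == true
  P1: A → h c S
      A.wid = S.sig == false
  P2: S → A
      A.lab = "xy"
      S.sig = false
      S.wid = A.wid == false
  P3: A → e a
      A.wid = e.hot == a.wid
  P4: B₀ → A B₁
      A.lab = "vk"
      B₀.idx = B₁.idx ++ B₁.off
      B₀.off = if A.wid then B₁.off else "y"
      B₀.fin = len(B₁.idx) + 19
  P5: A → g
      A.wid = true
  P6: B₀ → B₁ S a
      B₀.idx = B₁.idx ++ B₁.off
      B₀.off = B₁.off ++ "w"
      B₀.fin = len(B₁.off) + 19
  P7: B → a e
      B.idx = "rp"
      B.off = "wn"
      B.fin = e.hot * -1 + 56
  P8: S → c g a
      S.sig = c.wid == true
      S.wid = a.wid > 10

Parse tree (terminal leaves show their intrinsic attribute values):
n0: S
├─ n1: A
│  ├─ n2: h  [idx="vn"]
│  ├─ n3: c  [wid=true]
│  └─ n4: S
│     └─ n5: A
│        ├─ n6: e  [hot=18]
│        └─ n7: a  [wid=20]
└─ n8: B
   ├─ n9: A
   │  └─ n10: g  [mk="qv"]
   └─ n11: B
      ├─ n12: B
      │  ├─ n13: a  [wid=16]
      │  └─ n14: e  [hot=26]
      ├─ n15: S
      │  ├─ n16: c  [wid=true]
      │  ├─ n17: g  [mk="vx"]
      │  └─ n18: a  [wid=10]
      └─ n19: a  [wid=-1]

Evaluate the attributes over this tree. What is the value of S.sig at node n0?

1. n1.lab = "wx"  ["wx"]
2. n2.idx = "vn"  [terminal]
3. n3.wid = true  [terminal]
4. n5.lab = "xy"  ["xy"]
5. n6.hot = 18  [terminal]
6. n7.wid = 20  [terminal]
7. n5.wid = false  [e.hot == a.wid]
8. n4.sig = false  [false]
9. n4.wid = true  [A.wid == false]
10. n1.wid = true  [S.sig == false]
11. n9.lab = "vk"  ["vk"]
12. n10.mk = "qv"  [terminal]
13. n9.wid = true  [true]
14. n13.wid = 16  [terminal]
15. n14.hot = 26  [terminal]
16. n12.idx = "rp"  ["rp"]
17. n12.off = "wn"  ["wn"]
18. n12.fin = 30  [e.hot * -1 + 56]
19. n16.wid = true  [terminal]
20. n17.mk = "vx"  [terminal]
21. n18.wid = 10  [terminal]
22. n15.sig = true  [c.wid == true]
23. n15.wid = false  [a.wid > 10]
24. n19.wid = -1  [terminal]
25. n11.idx = "rpwn"  [B₁.idx ++ B₁.off]
26. n11.off = "wnw"  [B₁.off ++ "w"]
27. n11.fin = 21  [len(B₁.off) + 19]
28. n8.idx = "rpwnwnw"  [B₁.idx ++ B₁.off]
29. n8.off = "wnw"  [if A.wid then B₁.off else "y"]
30. n8.fin = 23  [len(B₁.idx) + 19]
31. n0.sig = true  [B.fin > 22]
32. n0.wid = true  [A.wid == true]

true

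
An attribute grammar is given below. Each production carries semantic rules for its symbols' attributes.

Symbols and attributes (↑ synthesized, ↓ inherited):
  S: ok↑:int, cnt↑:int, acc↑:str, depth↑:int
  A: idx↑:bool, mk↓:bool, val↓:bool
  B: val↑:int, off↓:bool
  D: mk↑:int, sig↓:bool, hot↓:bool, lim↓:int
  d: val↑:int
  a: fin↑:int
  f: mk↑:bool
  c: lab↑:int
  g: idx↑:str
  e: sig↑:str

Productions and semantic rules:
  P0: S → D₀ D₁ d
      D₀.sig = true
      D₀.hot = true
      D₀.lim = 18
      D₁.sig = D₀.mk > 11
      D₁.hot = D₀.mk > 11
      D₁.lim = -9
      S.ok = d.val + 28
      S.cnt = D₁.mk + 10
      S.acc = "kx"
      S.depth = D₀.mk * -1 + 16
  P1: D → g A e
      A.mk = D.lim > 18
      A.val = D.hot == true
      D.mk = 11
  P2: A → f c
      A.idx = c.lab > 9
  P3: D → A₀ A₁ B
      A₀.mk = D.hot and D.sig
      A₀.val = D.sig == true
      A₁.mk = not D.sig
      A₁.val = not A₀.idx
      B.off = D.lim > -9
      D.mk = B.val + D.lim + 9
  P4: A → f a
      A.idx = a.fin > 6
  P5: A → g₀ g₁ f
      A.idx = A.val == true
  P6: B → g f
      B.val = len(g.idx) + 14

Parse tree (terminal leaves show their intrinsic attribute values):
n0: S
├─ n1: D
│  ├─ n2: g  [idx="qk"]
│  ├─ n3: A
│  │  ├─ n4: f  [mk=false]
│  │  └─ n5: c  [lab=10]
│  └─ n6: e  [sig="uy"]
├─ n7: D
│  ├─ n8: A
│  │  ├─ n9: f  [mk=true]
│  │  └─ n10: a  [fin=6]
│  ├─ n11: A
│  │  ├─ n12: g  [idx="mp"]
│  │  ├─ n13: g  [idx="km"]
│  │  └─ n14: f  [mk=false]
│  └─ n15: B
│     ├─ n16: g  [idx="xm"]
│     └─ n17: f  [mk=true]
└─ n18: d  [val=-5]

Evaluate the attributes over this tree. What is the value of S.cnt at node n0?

1. n1.sig = true  [true]
2. n1.hot = true  [true]
3. n1.lim = 18  [18]
4. n2.idx = "qk"  [terminal]
5. n3.mk = false  [D.lim > 18]
6. n3.val = true  [D.hot == true]
7. n4.mk = false  [terminal]
8. n5.lab = 10  [terminal]
9. n3.idx = true  [c.lab > 9]
10. n6.sig = "uy"  [terminal]
11. n1.mk = 11  [11]
12. n7.sig = false  [D₀.mk > 11]
13. n7.hot = false  [D₀.mk > 11]
14. n7.lim = -9  [-9]
15. n8.mk = false  [D.hot and D.sig]
16. n8.val = false  [D.sig == true]
17. n9.mk = true  [terminal]
18. n10.fin = 6  [terminal]
19. n8.idx = false  [a.fin > 6]
20. n11.mk = true  [not D.sig]
21. n11.val = true  [not A₀.idx]
22. n12.idx = "mp"  [terminal]
23. n13.idx = "km"  [terminal]
24. n14.mk = false  [terminal]
25. n11.idx = true  [A.val == true]
26. n15.off = false  [D.lim > -9]
27. n16.idx = "xm"  [terminal]
28. n17.mk = true  [terminal]
29. n15.val = 16  [len(g.idx) + 14]
30. n7.mk = 16  [B.val + D.lim + 9]
31. n18.val = -5  [terminal]
32. n0.ok = 23  [d.val + 28]
33. n0.cnt = 26  [D₁.mk + 10]
34. n0.acc = "kx"  ["kx"]
35. n0.depth = 5  [D₀.mk * -1 + 16]

26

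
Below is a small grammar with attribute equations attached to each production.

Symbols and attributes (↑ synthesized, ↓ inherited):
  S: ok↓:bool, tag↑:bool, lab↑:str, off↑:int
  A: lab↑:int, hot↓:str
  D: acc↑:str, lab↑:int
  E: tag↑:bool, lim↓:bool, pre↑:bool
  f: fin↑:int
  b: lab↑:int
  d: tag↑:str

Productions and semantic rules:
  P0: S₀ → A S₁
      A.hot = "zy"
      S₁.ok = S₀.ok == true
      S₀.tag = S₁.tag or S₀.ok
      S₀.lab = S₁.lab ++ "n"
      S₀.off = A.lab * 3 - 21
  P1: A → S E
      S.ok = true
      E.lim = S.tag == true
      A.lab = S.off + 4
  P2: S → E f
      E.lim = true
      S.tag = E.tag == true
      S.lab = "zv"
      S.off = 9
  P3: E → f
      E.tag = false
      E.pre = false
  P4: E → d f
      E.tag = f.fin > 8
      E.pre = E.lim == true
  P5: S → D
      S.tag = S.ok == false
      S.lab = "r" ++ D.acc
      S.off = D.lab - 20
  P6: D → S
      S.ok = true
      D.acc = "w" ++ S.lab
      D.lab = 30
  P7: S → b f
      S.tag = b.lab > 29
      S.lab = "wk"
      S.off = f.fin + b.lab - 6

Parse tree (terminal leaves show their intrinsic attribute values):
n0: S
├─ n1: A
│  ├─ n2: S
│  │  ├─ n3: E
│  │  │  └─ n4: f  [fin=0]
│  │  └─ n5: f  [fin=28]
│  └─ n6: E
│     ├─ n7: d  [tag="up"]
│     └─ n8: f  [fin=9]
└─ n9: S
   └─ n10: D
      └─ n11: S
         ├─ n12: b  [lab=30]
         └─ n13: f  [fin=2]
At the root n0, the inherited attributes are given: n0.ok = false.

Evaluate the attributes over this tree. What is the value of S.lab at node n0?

"rwwkn"

1. n0.ok = false  [given at root]
2. n1.hot = "zy"  ["zy"]
3. n2.ok = true  [true]
4. n3.lim = true  [true]
5. n4.fin = 0  [terminal]
6. n3.tag = false  [false]
7. n3.pre = false  [false]
8. n5.fin = 28  [terminal]
9. n2.tag = false  [E.tag == true]
10. n2.lab = "zv"  ["zv"]
11. n2.off = 9  [9]
12. n6.lim = false  [S.tag == true]
13. n7.tag = "up"  [terminal]
14. n8.fin = 9  [terminal]
15. n6.tag = true  [f.fin > 8]
16. n6.pre = false  [E.lim == true]
17. n1.lab = 13  [S.off + 4]
18. n9.ok = false  [S₀.ok == true]
19. n11.ok = true  [true]
20. n12.lab = 30  [terminal]
21. n13.fin = 2  [terminal]
22. n11.tag = true  [b.lab > 29]
23. n11.lab = "wk"  ["wk"]
24. n11.off = 26  [f.fin + b.lab - 6]
25. n10.acc = "wwk"  ["w" ++ S.lab]
26. n10.lab = 30  [30]
27. n9.tag = true  [S.ok == false]
28. n9.lab = "rwwk"  ["r" ++ D.acc]
29. n9.off = 10  [D.lab - 20]
30. n0.tag = true  [S₁.tag or S₀.ok]
31. n0.lab = "rwwkn"  [S₁.lab ++ "n"]
32. n0.off = 18  [A.lab * 3 - 21]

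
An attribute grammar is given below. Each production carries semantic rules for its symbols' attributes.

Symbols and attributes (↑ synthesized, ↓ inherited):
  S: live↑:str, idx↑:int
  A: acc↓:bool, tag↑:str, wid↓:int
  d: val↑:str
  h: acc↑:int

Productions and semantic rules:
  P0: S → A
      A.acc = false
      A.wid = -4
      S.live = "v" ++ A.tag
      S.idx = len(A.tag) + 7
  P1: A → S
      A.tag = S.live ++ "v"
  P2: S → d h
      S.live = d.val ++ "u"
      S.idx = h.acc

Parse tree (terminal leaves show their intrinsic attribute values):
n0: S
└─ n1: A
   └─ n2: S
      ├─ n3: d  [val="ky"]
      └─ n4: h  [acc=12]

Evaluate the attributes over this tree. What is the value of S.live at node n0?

1. n1.acc = false  [false]
2. n1.wid = -4  [-4]
3. n3.val = "ky"  [terminal]
4. n4.acc = 12  [terminal]
5. n2.live = "kyu"  [d.val ++ "u"]
6. n2.idx = 12  [h.acc]
7. n1.tag = "kyuv"  [S.live ++ "v"]
8. n0.live = "vkyuv"  ["v" ++ A.tag]
9. n0.idx = 11  [len(A.tag) + 7]

"vkyuv"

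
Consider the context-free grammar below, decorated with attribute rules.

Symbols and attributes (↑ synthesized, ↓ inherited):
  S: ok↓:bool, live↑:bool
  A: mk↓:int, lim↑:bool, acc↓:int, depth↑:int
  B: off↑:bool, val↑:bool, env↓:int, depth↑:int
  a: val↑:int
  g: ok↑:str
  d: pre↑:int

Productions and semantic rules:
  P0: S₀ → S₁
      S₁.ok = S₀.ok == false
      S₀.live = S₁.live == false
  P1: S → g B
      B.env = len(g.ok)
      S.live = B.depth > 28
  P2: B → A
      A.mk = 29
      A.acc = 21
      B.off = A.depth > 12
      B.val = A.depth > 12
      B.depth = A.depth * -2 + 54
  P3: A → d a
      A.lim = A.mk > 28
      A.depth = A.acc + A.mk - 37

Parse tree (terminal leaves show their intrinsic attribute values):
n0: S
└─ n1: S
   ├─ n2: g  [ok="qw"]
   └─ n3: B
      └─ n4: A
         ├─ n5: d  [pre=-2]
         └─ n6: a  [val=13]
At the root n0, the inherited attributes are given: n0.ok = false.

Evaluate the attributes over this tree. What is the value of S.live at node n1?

false

1. n0.ok = false  [given at root]
2. n1.ok = true  [S₀.ok == false]
3. n2.ok = "qw"  [terminal]
4. n3.env = 2  [len(g.ok)]
5. n4.mk = 29  [29]
6. n4.acc = 21  [21]
7. n5.pre = -2  [terminal]
8. n6.val = 13  [terminal]
9. n4.lim = true  [A.mk > 28]
10. n4.depth = 13  [A.acc + A.mk - 37]
11. n3.off = true  [A.depth > 12]
12. n3.val = true  [A.depth > 12]
13. n3.depth = 28  [A.depth * -2 + 54]
14. n1.live = false  [B.depth > 28]
15. n0.live = true  [S₁.live == false]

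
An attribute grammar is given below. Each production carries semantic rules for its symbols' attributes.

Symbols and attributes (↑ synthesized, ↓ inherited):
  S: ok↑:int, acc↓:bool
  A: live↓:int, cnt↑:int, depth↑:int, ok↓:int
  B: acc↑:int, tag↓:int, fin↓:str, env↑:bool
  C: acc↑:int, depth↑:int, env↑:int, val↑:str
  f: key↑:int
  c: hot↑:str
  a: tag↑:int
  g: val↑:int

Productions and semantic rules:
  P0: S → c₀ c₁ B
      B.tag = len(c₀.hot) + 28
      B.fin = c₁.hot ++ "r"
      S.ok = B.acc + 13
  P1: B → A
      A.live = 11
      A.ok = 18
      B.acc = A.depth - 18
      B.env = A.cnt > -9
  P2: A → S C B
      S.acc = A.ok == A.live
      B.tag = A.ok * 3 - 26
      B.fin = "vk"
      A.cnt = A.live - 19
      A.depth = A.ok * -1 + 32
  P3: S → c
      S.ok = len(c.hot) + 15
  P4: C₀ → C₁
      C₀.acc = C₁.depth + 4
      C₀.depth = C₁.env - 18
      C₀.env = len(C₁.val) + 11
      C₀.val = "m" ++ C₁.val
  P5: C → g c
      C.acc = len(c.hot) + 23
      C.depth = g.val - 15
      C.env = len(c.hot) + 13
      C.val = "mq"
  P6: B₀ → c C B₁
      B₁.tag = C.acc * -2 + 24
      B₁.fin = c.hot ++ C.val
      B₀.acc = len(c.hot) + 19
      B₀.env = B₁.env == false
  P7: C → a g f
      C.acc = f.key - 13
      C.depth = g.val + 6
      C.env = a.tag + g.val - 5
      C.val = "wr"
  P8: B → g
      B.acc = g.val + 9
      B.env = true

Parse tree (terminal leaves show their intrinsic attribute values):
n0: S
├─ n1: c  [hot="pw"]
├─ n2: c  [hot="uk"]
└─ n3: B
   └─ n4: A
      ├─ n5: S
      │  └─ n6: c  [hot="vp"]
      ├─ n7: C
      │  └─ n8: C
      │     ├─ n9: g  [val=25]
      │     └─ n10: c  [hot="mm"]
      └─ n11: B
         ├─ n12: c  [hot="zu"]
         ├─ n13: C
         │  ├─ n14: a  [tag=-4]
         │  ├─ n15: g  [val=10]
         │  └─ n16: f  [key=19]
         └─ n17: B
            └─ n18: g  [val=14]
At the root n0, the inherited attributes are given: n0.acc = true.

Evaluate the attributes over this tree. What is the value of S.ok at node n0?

9

1. n0.acc = true  [given at root]
2. n1.hot = "pw"  [terminal]
3. n2.hot = "uk"  [terminal]
4. n3.tag = 30  [len(c₀.hot) + 28]
5. n3.fin = "ukr"  [c₁.hot ++ "r"]
6. n4.live = 11  [11]
7. n4.ok = 18  [18]
8. n5.acc = false  [A.ok == A.live]
9. n6.hot = "vp"  [terminal]
10. n5.ok = 17  [len(c.hot) + 15]
11. n9.val = 25  [terminal]
12. n10.hot = "mm"  [terminal]
13. n8.acc = 25  [len(c.hot) + 23]
14. n8.depth = 10  [g.val - 15]
15. n8.env = 15  [len(c.hot) + 13]
16. n8.val = "mq"  ["mq"]
17. n7.acc = 14  [C₁.depth + 4]
18. n7.depth = -3  [C₁.env - 18]
19. n7.env = 13  [len(C₁.val) + 11]
20. n7.val = "mmq"  ["m" ++ C₁.val]
21. n11.tag = 28  [A.ok * 3 - 26]
22. n11.fin = "vk"  ["vk"]
23. n12.hot = "zu"  [terminal]
24. n14.tag = -4  [terminal]
25. n15.val = 10  [terminal]
26. n16.key = 19  [terminal]
27. n13.acc = 6  [f.key - 13]
28. n13.depth = 16  [g.val + 6]
29. n13.env = 1  [a.tag + g.val - 5]
30. n13.val = "wr"  ["wr"]
31. n17.tag = 12  [C.acc * -2 + 24]
32. n17.fin = "zuwr"  [c.hot ++ C.val]
33. n18.val = 14  [terminal]
34. n17.acc = 23  [g.val + 9]
35. n17.env = true  [true]
36. n11.acc = 21  [len(c.hot) + 19]
37. n11.env = false  [B₁.env == false]
38. n4.cnt = -8  [A.live - 19]
39. n4.depth = 14  [A.ok * -1 + 32]
40. n3.acc = -4  [A.depth - 18]
41. n3.env = true  [A.cnt > -9]
42. n0.ok = 9  [B.acc + 13]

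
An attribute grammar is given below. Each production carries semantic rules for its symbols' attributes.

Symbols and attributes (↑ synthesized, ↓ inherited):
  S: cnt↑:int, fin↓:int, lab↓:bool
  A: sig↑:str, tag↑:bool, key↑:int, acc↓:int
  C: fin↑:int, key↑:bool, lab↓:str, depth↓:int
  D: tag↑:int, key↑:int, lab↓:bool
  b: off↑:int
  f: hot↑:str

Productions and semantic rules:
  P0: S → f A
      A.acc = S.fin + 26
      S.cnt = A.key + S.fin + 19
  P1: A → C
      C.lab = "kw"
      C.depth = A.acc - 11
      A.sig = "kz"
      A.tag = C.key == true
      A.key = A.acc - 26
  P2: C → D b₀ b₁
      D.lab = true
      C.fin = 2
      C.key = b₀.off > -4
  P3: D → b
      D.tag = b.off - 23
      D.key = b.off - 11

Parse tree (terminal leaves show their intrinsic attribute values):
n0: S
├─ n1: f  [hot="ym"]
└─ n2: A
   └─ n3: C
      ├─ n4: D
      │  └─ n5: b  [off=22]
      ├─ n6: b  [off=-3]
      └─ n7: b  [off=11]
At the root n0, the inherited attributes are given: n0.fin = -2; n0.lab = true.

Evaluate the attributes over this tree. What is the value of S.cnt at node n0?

1. n0.fin = -2  [given at root]
2. n0.lab = true  [given at root]
3. n1.hot = "ym"  [terminal]
4. n2.acc = 24  [S.fin + 26]
5. n3.lab = "kw"  ["kw"]
6. n3.depth = 13  [A.acc - 11]
7. n4.lab = true  [true]
8. n5.off = 22  [terminal]
9. n4.tag = -1  [b.off - 23]
10. n4.key = 11  [b.off - 11]
11. n6.off = -3  [terminal]
12. n7.off = 11  [terminal]
13. n3.fin = 2  [2]
14. n3.key = true  [b₀.off > -4]
15. n2.sig = "kz"  ["kz"]
16. n2.tag = true  [C.key == true]
17. n2.key = -2  [A.acc - 26]
18. n0.cnt = 15  [A.key + S.fin + 19]

15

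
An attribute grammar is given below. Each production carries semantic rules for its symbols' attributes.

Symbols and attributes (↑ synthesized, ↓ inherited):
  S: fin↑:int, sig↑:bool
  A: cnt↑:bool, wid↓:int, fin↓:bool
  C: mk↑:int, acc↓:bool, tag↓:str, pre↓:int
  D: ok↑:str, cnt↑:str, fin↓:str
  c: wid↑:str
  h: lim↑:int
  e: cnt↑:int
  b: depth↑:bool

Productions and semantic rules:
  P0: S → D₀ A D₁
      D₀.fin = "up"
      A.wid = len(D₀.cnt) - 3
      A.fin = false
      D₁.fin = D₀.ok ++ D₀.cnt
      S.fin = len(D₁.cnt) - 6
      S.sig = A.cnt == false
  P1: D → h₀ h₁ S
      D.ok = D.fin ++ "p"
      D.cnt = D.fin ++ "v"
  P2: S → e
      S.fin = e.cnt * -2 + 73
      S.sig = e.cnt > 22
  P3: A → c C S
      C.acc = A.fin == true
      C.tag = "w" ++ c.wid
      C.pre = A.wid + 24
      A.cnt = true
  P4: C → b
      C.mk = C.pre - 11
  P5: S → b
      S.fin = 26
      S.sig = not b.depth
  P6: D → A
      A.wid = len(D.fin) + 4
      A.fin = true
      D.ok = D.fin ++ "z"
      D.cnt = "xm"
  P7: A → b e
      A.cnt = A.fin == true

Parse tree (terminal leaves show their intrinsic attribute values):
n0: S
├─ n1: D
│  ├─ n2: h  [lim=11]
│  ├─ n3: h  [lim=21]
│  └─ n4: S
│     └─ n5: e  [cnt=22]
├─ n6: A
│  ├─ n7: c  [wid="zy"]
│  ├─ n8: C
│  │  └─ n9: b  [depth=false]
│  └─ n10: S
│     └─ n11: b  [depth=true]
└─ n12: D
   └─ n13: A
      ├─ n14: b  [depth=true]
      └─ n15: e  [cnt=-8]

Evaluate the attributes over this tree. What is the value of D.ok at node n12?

1. n1.fin = "up"  ["up"]
2. n2.lim = 11  [terminal]
3. n3.lim = 21  [terminal]
4. n5.cnt = 22  [terminal]
5. n4.fin = 29  [e.cnt * -2 + 73]
6. n4.sig = false  [e.cnt > 22]
7. n1.ok = "upp"  [D.fin ++ "p"]
8. n1.cnt = "upv"  [D.fin ++ "v"]
9. n6.wid = 0  [len(D₀.cnt) - 3]
10. n6.fin = false  [false]
11. n7.wid = "zy"  [terminal]
12. n8.acc = false  [A.fin == true]
13. n8.tag = "wzy"  ["w" ++ c.wid]
14. n8.pre = 24  [A.wid + 24]
15. n9.depth = false  [terminal]
16. n8.mk = 13  [C.pre - 11]
17. n11.depth = true  [terminal]
18. n10.fin = 26  [26]
19. n10.sig = false  [not b.depth]
20. n6.cnt = true  [true]
21. n12.fin = "uppupv"  [D₀.ok ++ D₀.cnt]
22. n13.wid = 10  [len(D.fin) + 4]
23. n13.fin = true  [true]
24. n14.depth = true  [terminal]
25. n15.cnt = -8  [terminal]
26. n13.cnt = true  [A.fin == true]
27. n12.ok = "uppupvz"  [D.fin ++ "z"]
28. n12.cnt = "xm"  ["xm"]
29. n0.fin = -4  [len(D₁.cnt) - 6]
30. n0.sig = false  [A.cnt == false]

"uppupvz"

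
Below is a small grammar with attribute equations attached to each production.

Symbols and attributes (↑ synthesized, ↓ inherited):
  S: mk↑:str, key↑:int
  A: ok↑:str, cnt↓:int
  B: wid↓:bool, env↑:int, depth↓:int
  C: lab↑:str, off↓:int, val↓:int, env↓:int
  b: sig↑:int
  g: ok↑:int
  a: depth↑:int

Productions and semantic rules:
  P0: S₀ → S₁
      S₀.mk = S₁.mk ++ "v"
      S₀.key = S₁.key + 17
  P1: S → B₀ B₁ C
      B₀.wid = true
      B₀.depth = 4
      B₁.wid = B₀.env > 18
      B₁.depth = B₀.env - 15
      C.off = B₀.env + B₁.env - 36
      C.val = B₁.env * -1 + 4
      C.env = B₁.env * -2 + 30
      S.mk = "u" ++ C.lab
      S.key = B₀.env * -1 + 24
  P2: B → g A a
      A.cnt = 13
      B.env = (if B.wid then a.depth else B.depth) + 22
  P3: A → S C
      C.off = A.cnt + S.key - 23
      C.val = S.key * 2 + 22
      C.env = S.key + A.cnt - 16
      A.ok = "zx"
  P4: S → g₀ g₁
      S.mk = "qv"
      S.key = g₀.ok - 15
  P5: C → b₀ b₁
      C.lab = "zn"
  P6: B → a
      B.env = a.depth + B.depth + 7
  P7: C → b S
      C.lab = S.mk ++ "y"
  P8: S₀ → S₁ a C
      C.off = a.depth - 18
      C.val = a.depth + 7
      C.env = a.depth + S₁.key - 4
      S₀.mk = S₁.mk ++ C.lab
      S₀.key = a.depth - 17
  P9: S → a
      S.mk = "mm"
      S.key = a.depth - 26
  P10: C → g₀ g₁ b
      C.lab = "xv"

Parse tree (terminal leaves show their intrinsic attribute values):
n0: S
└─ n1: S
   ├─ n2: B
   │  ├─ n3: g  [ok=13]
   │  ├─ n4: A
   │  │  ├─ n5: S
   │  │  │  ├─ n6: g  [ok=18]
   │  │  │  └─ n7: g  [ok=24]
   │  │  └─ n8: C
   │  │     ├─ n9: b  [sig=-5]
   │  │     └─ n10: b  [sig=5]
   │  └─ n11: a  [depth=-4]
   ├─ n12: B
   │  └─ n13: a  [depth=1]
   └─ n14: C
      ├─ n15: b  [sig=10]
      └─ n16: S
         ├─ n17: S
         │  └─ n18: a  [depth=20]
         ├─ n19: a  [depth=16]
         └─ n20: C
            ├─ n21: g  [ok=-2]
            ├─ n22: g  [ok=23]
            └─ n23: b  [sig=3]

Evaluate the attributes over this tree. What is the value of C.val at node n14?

-7

1. n2.wid = true  [true]
2. n2.depth = 4  [4]
3. n3.ok = 13  [terminal]
4. n4.cnt = 13  [13]
5. n6.ok = 18  [terminal]
6. n7.ok = 24  [terminal]
7. n5.mk = "qv"  ["qv"]
8. n5.key = 3  [g₀.ok - 15]
9. n8.off = -7  [A.cnt + S.key - 23]
10. n8.val = 28  [S.key * 2 + 22]
11. n8.env = 0  [S.key + A.cnt - 16]
12. n9.sig = -5  [terminal]
13. n10.sig = 5  [terminal]
14. n8.lab = "zn"  ["zn"]
15. n4.ok = "zx"  ["zx"]
16. n11.depth = -4  [terminal]
17. n2.env = 18  [(if B.wid then a.depth else B.depth) + 22]
18. n12.wid = false  [B₀.env > 18]
19. n12.depth = 3  [B₀.env - 15]
20. n13.depth = 1  [terminal]
21. n12.env = 11  [a.depth + B.depth + 7]
22. n14.off = -7  [B₀.env + B₁.env - 36]
23. n14.val = -7  [B₁.env * -1 + 4]
24. n14.env = 8  [B₁.env * -2 + 30]
25. n15.sig = 10  [terminal]
26. n18.depth = 20  [terminal]
27. n17.mk = "mm"  ["mm"]
28. n17.key = -6  [a.depth - 26]
29. n19.depth = 16  [terminal]
30. n20.off = -2  [a.depth - 18]
31. n20.val = 23  [a.depth + 7]
32. n20.env = 6  [a.depth + S₁.key - 4]
33. n21.ok = -2  [terminal]
34. n22.ok = 23  [terminal]
35. n23.sig = 3  [terminal]
36. n20.lab = "xv"  ["xv"]
37. n16.mk = "mmxv"  [S₁.mk ++ C.lab]
38. n16.key = -1  [a.depth - 17]
39. n14.lab = "mmxvy"  [S.mk ++ "y"]
40. n1.mk = "ummxvy"  ["u" ++ C.lab]
41. n1.key = 6  [B₀.env * -1 + 24]
42. n0.mk = "ummxvyv"  [S₁.mk ++ "v"]
43. n0.key = 23  [S₁.key + 17]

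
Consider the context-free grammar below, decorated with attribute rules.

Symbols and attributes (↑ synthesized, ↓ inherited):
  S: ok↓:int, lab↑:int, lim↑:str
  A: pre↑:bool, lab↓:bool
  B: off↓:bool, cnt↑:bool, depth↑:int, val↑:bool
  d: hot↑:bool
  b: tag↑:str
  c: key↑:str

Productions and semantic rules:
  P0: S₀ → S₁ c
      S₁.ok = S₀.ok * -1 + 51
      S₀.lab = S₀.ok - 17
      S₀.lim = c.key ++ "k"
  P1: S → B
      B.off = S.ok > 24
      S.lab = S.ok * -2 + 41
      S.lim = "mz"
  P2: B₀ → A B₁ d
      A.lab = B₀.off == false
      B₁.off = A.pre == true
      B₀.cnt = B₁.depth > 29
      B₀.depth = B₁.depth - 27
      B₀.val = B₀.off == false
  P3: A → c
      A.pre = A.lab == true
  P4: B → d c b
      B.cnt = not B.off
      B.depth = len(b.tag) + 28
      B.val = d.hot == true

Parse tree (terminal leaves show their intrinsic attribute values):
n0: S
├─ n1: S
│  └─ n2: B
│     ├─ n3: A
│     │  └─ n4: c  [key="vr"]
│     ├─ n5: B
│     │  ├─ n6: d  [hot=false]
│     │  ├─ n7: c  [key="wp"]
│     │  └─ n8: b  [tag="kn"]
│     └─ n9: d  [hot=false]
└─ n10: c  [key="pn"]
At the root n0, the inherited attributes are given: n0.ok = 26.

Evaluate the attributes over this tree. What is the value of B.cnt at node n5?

true

1. n0.ok = 26  [given at root]
2. n1.ok = 25  [S₀.ok * -1 + 51]
3. n2.off = true  [S.ok > 24]
4. n3.lab = false  [B₀.off == false]
5. n4.key = "vr"  [terminal]
6. n3.pre = false  [A.lab == true]
7. n5.off = false  [A.pre == true]
8. n6.hot = false  [terminal]
9. n7.key = "wp"  [terminal]
10. n8.tag = "kn"  [terminal]
11. n5.cnt = true  [not B.off]
12. n5.depth = 30  [len(b.tag) + 28]
13. n5.val = false  [d.hot == true]
14. n9.hot = false  [terminal]
15. n2.cnt = true  [B₁.depth > 29]
16. n2.depth = 3  [B₁.depth - 27]
17. n2.val = false  [B₀.off == false]
18. n1.lab = -9  [S.ok * -2 + 41]
19. n1.lim = "mz"  ["mz"]
20. n10.key = "pn"  [terminal]
21. n0.lab = 9  [S₀.ok - 17]
22. n0.lim = "pnk"  [c.key ++ "k"]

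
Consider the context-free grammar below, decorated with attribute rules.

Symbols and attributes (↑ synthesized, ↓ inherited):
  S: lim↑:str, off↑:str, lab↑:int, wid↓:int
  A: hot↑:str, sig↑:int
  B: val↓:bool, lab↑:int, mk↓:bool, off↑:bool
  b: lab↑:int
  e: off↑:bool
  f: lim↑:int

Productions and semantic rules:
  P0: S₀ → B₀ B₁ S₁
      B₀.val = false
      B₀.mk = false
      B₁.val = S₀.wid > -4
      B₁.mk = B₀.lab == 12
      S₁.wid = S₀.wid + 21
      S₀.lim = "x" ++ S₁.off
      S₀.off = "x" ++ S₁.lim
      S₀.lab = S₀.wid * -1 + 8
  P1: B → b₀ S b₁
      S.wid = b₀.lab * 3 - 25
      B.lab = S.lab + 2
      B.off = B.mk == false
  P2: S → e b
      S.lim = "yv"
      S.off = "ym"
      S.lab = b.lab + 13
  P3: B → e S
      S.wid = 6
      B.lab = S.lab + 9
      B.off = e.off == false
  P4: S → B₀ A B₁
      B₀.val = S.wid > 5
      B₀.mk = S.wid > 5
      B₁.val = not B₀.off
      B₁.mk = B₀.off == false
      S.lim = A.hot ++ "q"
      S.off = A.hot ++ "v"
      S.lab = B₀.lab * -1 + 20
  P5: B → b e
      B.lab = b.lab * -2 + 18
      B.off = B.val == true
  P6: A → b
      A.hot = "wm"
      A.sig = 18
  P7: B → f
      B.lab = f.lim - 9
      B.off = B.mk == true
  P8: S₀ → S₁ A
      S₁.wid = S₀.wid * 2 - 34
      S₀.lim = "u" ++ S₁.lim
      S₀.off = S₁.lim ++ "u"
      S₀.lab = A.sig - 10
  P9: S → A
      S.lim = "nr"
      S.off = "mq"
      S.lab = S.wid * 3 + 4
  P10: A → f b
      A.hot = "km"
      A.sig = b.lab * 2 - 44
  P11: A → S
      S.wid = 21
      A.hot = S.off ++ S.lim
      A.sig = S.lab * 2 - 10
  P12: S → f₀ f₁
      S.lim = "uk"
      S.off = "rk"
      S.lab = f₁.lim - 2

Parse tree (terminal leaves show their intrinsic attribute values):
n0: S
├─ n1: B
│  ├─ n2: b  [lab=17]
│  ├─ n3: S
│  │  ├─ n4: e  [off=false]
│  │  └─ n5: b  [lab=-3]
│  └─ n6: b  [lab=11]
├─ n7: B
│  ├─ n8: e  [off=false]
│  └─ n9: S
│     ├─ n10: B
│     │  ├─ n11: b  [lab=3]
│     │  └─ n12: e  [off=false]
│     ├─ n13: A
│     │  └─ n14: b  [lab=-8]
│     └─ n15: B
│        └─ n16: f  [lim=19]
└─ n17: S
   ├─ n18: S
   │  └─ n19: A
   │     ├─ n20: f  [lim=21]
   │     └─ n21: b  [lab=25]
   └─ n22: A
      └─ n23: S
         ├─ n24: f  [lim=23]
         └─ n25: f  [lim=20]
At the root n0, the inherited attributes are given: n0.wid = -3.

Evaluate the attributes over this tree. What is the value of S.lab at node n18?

10

1. n0.wid = -3  [given at root]
2. n1.val = false  [false]
3. n1.mk = false  [false]
4. n2.lab = 17  [terminal]
5. n3.wid = 26  [b₀.lab * 3 - 25]
6. n4.off = false  [terminal]
7. n5.lab = -3  [terminal]
8. n3.lim = "yv"  ["yv"]
9. n3.off = "ym"  ["ym"]
10. n3.lab = 10  [b.lab + 13]
11. n6.lab = 11  [terminal]
12. n1.lab = 12  [S.lab + 2]
13. n1.off = true  [B.mk == false]
14. n7.val = true  [S₀.wid > -4]
15. n7.mk = true  [B₀.lab == 12]
16. n8.off = false  [terminal]
17. n9.wid = 6  [6]
18. n10.val = true  [S.wid > 5]
19. n10.mk = true  [S.wid > 5]
20. n11.lab = 3  [terminal]
21. n12.off = false  [terminal]
22. n10.lab = 12  [b.lab * -2 + 18]
23. n10.off = true  [B.val == true]
24. n14.lab = -8  [terminal]
25. n13.hot = "wm"  ["wm"]
26. n13.sig = 18  [18]
27. n15.val = false  [not B₀.off]
28. n15.mk = false  [B₀.off == false]
29. n16.lim = 19  [terminal]
30. n15.lab = 10  [f.lim - 9]
31. n15.off = false  [B.mk == true]
32. n9.lim = "wmq"  [A.hot ++ "q"]
33. n9.off = "wmv"  [A.hot ++ "v"]
34. n9.lab = 8  [B₀.lab * -1 + 20]
35. n7.lab = 17  [S.lab + 9]
36. n7.off = true  [e.off == false]
37. n17.wid = 18  [S₀.wid + 21]
38. n18.wid = 2  [S₀.wid * 2 - 34]
39. n20.lim = 21  [terminal]
40. n21.lab = 25  [terminal]
41. n19.hot = "km"  ["km"]
42. n19.sig = 6  [b.lab * 2 - 44]
43. n18.lim = "nr"  ["nr"]
44. n18.off = "mq"  ["mq"]
45. n18.lab = 10  [S.wid * 3 + 4]
46. n23.wid = 21  [21]
47. n24.lim = 23  [terminal]
48. n25.lim = 20  [terminal]
49. n23.lim = "uk"  ["uk"]
50. n23.off = "rk"  ["rk"]
51. n23.lab = 18  [f₁.lim - 2]
52. n22.hot = "rkuk"  [S.off ++ S.lim]
53. n22.sig = 26  [S.lab * 2 - 10]
54. n17.lim = "unr"  ["u" ++ S₁.lim]
55. n17.off = "nru"  [S₁.lim ++ "u"]
56. n17.lab = 16  [A.sig - 10]
57. n0.lim = "xnru"  ["x" ++ S₁.off]
58. n0.off = "xunr"  ["x" ++ S₁.lim]
59. n0.lab = 11  [S₀.wid * -1 + 8]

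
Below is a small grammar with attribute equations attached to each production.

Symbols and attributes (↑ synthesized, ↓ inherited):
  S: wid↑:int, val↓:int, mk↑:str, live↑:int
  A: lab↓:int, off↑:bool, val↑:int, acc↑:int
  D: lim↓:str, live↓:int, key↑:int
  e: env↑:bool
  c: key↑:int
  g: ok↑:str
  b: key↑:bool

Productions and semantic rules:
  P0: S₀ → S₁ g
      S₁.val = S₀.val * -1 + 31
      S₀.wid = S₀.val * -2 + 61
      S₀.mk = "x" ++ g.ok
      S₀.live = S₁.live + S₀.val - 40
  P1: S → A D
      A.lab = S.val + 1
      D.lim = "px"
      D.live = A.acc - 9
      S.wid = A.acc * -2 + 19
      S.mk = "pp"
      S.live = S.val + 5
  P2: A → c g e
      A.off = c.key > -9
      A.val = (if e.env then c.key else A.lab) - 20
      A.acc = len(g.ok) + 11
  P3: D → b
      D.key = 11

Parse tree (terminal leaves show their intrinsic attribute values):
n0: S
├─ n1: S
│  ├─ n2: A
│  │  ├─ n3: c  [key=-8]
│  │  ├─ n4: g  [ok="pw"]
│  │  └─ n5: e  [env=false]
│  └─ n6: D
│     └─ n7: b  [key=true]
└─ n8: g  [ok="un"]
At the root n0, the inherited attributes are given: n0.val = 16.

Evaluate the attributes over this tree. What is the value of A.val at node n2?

1. n0.val = 16  [given at root]
2. n1.val = 15  [S₀.val * -1 + 31]
3. n2.lab = 16  [S.val + 1]
4. n3.key = -8  [terminal]
5. n4.ok = "pw"  [terminal]
6. n5.env = false  [terminal]
7. n2.off = true  [c.key > -9]
8. n2.val = -4  [(if e.env then c.key else A.lab) - 20]
9. n2.acc = 13  [len(g.ok) + 11]
10. n6.lim = "px"  ["px"]
11. n6.live = 4  [A.acc - 9]
12. n7.key = true  [terminal]
13. n6.key = 11  [11]
14. n1.wid = -7  [A.acc * -2 + 19]
15. n1.mk = "pp"  ["pp"]
16. n1.live = 20  [S.val + 5]
17. n8.ok = "un"  [terminal]
18. n0.wid = 29  [S₀.val * -2 + 61]
19. n0.mk = "xun"  ["x" ++ g.ok]
20. n0.live = -4  [S₁.live + S₀.val - 40]

-4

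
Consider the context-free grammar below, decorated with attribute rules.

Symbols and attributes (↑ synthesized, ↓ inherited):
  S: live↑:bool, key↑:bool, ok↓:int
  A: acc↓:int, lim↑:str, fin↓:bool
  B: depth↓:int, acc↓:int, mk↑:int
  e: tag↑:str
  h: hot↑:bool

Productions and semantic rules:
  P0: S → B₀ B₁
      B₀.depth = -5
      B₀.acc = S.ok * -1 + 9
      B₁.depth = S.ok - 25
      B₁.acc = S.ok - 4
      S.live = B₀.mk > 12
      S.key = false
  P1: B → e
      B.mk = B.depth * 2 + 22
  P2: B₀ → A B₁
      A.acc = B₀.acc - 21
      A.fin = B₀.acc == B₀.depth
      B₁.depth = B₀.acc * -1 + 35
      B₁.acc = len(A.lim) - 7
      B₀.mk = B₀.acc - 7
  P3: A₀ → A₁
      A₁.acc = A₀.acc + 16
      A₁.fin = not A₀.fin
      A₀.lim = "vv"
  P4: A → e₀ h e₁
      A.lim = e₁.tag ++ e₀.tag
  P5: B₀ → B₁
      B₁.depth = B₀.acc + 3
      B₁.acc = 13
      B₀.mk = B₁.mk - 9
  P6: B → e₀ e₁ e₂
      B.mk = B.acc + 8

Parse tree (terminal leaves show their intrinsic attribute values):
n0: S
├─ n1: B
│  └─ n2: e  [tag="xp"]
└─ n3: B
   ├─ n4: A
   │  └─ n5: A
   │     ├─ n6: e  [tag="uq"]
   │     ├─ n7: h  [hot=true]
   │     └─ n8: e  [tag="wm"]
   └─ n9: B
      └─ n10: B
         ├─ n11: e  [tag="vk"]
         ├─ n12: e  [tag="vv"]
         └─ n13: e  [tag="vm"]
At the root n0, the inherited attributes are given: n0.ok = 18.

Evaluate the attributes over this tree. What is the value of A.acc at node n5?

1. n0.ok = 18  [given at root]
2. n1.depth = -5  [-5]
3. n1.acc = -9  [S.ok * -1 + 9]
4. n2.tag = "xp"  [terminal]
5. n1.mk = 12  [B.depth * 2 + 22]
6. n3.depth = -7  [S.ok - 25]
7. n3.acc = 14  [S.ok - 4]
8. n4.acc = -7  [B₀.acc - 21]
9. n4.fin = false  [B₀.acc == B₀.depth]
10. n5.acc = 9  [A₀.acc + 16]
11. n5.fin = true  [not A₀.fin]
12. n6.tag = "uq"  [terminal]
13. n7.hot = true  [terminal]
14. n8.tag = "wm"  [terminal]
15. n5.lim = "wmuq"  [e₁.tag ++ e₀.tag]
16. n4.lim = "vv"  ["vv"]
17. n9.depth = 21  [B₀.acc * -1 + 35]
18. n9.acc = -5  [len(A.lim) - 7]
19. n10.depth = -2  [B₀.acc + 3]
20. n10.acc = 13  [13]
21. n11.tag = "vk"  [terminal]
22. n12.tag = "vv"  [terminal]
23. n13.tag = "vm"  [terminal]
24. n10.mk = 21  [B.acc + 8]
25. n9.mk = 12  [B₁.mk - 9]
26. n3.mk = 7  [B₀.acc - 7]
27. n0.live = false  [B₀.mk > 12]
28. n0.key = false  [false]

9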